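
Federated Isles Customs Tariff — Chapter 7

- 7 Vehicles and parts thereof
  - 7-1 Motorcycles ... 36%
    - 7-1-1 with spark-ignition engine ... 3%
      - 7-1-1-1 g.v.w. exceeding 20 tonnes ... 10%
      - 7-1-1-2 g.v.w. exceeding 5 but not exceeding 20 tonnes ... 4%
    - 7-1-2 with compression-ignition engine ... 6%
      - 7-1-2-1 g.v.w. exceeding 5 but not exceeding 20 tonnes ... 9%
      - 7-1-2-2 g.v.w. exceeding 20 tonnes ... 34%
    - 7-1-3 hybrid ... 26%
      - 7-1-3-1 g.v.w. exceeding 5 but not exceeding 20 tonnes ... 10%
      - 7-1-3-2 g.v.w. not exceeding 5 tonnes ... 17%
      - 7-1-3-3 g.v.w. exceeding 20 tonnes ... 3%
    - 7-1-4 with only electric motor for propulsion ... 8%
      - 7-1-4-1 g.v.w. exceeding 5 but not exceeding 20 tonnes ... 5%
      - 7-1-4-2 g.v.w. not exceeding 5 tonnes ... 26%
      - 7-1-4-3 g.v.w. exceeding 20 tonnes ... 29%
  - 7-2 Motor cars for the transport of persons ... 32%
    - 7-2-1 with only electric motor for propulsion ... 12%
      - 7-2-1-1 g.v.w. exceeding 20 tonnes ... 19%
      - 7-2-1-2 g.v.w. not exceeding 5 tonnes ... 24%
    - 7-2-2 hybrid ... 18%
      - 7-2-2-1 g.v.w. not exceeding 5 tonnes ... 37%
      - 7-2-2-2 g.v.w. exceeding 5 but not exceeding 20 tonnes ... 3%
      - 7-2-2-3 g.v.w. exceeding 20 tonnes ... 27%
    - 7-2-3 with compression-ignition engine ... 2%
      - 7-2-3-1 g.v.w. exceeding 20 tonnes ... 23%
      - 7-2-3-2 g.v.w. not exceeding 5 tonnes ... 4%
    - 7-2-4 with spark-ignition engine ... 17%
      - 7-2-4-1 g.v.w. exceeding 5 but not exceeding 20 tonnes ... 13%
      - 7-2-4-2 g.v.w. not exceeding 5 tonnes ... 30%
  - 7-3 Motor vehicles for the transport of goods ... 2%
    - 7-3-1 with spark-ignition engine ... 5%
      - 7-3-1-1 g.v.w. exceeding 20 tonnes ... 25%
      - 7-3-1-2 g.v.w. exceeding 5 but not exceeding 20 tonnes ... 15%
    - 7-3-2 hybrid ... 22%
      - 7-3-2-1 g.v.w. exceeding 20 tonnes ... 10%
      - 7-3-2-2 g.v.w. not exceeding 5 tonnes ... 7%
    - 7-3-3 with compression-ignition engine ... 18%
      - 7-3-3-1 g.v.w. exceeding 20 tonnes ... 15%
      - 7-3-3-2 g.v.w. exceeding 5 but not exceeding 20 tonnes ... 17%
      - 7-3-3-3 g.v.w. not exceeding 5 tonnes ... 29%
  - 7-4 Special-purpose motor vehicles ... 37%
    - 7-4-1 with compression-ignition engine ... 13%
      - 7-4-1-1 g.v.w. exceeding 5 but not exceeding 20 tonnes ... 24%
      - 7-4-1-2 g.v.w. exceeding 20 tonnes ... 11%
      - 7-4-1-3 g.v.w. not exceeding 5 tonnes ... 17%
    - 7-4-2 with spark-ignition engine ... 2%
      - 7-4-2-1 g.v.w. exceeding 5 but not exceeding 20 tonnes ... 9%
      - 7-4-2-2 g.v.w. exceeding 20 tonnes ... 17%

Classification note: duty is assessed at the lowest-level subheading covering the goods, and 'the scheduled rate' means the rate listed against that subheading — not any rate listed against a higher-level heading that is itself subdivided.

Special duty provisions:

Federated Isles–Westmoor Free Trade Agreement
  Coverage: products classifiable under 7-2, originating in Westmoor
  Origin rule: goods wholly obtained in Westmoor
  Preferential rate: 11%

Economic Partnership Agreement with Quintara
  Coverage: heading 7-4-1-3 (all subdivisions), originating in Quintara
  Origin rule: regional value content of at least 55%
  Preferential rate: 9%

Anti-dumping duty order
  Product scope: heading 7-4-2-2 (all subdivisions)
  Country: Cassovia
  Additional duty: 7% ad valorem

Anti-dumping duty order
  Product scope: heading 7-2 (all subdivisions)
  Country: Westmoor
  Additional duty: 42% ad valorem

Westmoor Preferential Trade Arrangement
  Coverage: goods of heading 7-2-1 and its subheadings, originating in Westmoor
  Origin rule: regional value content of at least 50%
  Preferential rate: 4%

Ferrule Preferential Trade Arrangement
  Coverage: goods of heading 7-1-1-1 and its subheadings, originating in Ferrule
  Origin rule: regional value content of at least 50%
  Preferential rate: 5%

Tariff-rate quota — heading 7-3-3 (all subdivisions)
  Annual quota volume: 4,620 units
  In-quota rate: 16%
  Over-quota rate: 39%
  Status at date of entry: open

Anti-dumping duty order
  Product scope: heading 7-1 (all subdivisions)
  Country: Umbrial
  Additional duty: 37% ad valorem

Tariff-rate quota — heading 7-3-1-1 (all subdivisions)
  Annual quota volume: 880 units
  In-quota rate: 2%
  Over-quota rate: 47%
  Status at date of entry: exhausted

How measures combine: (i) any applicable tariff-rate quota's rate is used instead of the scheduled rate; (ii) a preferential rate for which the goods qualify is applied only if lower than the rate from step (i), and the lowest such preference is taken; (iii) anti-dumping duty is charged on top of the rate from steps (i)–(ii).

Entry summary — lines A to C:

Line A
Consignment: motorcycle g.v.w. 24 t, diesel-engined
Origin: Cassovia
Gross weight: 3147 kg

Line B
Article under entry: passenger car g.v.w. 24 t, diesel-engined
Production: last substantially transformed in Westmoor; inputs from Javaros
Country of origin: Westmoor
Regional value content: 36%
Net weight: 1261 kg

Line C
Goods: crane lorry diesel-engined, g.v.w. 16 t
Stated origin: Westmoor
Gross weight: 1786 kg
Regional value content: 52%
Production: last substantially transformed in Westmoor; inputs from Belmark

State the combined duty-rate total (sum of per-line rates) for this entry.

123%

Line A: motorcycle → 7-1; diesel-engined → 7-1-2; g.v.w. 24 t → 7-1-2-2. Scheduled 34%. No special measure applies. → 34%.
Line B: passenger car → 7-2; diesel-engined → 7-2-3; g.v.w. 24 t → 7-2-3-1. Scheduled 23%. Westmoor agreement on 7-2: not wholly obtained; Westmoor agreement on 7-2-1: 7-2-3-1 not covered; anti-dumping (Westmoor, 7-2): +42%; total 23% + 42% = 65%. → 65%.
Line C: crane lorry → 7-4; diesel-engined → 7-4-1; g.v.w. 16 t → 7-4-1-1. Scheduled 24%. Westmoor agreement on 7-2: 7-4-1-1 not covered; Westmoor agreement on 7-2-1: 7-4-1-1 not covered. → 24%.
Sum: 34% + 65% + 24% = 123%.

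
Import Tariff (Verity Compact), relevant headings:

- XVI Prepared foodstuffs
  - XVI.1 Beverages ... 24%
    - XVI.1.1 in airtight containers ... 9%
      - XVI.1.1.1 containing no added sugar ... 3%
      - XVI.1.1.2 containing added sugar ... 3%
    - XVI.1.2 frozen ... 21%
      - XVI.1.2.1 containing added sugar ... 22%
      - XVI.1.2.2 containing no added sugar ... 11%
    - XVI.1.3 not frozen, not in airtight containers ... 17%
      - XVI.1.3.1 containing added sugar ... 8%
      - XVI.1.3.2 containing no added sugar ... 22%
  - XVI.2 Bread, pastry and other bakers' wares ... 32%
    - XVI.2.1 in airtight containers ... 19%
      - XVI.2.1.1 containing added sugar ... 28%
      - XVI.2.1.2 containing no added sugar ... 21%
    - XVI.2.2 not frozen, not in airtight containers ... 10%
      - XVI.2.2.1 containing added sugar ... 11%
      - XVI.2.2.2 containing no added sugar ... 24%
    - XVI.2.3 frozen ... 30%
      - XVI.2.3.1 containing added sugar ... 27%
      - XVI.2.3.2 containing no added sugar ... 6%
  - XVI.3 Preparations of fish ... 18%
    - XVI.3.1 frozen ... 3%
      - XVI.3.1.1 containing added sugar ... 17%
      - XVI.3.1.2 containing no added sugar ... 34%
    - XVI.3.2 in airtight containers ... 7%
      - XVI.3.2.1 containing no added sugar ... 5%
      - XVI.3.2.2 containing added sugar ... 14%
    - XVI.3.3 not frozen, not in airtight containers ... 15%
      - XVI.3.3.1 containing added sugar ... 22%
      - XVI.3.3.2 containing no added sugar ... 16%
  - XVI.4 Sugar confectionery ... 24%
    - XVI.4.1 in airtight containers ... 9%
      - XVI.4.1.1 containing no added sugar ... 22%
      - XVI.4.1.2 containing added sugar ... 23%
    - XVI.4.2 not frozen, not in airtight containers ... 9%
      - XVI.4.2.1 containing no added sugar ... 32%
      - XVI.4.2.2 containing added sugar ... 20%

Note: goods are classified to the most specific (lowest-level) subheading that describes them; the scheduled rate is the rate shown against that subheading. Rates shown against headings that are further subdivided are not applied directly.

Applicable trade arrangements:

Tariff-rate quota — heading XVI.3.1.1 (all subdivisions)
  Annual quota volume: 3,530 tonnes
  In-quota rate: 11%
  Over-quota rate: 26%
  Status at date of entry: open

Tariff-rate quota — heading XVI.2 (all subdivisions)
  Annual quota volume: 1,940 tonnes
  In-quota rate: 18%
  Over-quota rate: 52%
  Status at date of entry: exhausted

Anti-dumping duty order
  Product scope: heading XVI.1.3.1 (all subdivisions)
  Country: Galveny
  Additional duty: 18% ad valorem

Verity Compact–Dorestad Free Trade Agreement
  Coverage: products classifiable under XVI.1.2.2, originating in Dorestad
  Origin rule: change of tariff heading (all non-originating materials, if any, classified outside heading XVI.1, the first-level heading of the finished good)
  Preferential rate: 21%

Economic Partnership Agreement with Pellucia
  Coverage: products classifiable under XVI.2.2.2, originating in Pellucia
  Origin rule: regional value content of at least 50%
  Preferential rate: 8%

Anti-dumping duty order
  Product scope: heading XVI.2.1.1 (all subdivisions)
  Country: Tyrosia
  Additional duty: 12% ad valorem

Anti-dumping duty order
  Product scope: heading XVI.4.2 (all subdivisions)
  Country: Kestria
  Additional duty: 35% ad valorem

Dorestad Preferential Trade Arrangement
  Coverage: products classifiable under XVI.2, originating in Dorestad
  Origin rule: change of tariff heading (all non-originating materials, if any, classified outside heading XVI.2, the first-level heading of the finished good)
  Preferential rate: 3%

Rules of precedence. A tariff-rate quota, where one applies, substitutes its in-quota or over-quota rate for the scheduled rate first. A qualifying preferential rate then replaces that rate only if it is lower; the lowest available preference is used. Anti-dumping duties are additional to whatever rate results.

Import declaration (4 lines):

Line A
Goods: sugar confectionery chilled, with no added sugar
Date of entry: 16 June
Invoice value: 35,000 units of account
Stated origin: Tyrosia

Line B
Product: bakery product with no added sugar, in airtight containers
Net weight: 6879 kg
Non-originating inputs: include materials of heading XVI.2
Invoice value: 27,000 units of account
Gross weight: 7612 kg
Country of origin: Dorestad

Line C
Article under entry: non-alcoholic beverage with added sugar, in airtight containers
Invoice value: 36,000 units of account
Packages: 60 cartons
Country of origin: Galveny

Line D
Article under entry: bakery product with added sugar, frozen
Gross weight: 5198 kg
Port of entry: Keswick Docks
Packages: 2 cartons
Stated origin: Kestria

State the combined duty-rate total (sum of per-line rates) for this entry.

139%

Line A: sugar confectionery → XVI.4; chilled → XVI.4.2; with no added sugar → XVI.4.2.1. Scheduled 32%. No special measure applies. → 32%.
Line B: bakery product → XVI.2; in airtight containers → XVI.2.1; with no added sugar → XVI.2.1.2. Scheduled 21%. quota on XVI.2 exhausted → over-quota 52%; Dorestad agreement on XVI.1.2.2: XVI.2.1.2 not covered; Dorestad agreement on XVI.2: CTH not met. → 52%.
Line C: non-alcoholic beverage → XVI.1; in airtight containers → XVI.1.1; with added sugar → XVI.1.1.2. Scheduled 3%. No special measure applies. → 3%.
Line D: bakery product → XVI.2; frozen → XVI.2.3; with added sugar → XVI.2.3.1. Scheduled 27%. quota on XVI.2 exhausted → over-quota 52%. → 52%.
Sum: 32% + 52% + 3% + 52% = 139%.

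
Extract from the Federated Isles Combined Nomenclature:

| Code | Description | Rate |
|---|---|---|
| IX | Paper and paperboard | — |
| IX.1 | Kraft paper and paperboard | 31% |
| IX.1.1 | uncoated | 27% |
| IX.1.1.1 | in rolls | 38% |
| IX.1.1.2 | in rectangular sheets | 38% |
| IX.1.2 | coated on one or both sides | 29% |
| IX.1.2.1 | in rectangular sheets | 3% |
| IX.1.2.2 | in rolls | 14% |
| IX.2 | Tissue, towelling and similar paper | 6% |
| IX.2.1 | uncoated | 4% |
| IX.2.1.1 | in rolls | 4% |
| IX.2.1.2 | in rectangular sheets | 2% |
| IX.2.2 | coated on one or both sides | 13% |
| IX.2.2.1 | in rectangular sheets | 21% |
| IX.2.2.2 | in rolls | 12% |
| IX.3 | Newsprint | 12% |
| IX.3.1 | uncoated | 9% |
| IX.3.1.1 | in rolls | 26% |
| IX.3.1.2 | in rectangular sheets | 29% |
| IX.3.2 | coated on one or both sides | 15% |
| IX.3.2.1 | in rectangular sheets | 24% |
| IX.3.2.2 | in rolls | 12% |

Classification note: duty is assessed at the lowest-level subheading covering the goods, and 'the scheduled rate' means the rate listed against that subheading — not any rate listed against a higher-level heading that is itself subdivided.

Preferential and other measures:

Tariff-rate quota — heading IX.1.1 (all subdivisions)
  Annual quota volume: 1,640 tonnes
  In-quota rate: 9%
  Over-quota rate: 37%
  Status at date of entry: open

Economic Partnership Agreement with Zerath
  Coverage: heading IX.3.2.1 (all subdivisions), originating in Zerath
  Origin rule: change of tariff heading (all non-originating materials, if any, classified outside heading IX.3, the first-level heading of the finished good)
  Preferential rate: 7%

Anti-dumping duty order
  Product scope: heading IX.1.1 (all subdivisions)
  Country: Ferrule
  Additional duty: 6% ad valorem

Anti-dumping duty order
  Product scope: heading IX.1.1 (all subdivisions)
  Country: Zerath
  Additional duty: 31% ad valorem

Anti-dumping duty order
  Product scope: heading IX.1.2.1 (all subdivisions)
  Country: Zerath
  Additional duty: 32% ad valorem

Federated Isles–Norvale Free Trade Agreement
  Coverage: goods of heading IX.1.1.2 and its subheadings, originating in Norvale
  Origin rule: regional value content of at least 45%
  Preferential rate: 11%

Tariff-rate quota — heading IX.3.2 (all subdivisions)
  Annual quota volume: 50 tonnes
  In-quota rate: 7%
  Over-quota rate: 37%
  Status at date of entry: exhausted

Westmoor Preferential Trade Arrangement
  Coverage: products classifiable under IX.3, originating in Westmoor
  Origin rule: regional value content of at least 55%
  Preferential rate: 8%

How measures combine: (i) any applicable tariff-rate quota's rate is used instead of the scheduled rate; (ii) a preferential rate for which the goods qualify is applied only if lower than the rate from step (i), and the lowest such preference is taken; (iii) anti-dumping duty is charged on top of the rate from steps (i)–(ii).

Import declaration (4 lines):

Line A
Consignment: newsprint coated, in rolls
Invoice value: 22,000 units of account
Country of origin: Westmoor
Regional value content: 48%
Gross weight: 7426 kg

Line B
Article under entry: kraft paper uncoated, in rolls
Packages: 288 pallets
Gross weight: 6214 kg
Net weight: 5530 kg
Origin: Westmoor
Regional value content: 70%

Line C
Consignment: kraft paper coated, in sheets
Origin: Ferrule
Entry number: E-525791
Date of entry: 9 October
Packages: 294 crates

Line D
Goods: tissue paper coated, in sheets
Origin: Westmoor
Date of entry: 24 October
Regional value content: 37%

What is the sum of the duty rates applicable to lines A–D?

70%

Line A: newsprint → IX.3; coated → IX.3.2; in rolls → IX.3.2.2. Scheduled 12%. quota on IX.3.2 exhausted → over-quota 37%; Westmoor agreement on IX.3: RVC < 55%. → 37%.
Line B: kraft paper → IX.1; uncoated → IX.1.1; in rolls → IX.1.1.1. Scheduled 38%. quota on IX.1.1 open → in-quota 9%; Westmoor agreement on IX.3: IX.1.1.1 not covered. → 9%.
Line C: kraft paper → IX.1; coated → IX.1.2; in sheets → IX.1.2.1. Scheduled 3%. No special measure applies. → 3%.
Line D: tissue paper → IX.2; coated → IX.2.2; in sheets → IX.2.2.1. Scheduled 21%. Westmoor agreement on IX.3: IX.2.2.1 not covered. → 21%.
Sum: 37% + 9% + 3% + 21% = 70%.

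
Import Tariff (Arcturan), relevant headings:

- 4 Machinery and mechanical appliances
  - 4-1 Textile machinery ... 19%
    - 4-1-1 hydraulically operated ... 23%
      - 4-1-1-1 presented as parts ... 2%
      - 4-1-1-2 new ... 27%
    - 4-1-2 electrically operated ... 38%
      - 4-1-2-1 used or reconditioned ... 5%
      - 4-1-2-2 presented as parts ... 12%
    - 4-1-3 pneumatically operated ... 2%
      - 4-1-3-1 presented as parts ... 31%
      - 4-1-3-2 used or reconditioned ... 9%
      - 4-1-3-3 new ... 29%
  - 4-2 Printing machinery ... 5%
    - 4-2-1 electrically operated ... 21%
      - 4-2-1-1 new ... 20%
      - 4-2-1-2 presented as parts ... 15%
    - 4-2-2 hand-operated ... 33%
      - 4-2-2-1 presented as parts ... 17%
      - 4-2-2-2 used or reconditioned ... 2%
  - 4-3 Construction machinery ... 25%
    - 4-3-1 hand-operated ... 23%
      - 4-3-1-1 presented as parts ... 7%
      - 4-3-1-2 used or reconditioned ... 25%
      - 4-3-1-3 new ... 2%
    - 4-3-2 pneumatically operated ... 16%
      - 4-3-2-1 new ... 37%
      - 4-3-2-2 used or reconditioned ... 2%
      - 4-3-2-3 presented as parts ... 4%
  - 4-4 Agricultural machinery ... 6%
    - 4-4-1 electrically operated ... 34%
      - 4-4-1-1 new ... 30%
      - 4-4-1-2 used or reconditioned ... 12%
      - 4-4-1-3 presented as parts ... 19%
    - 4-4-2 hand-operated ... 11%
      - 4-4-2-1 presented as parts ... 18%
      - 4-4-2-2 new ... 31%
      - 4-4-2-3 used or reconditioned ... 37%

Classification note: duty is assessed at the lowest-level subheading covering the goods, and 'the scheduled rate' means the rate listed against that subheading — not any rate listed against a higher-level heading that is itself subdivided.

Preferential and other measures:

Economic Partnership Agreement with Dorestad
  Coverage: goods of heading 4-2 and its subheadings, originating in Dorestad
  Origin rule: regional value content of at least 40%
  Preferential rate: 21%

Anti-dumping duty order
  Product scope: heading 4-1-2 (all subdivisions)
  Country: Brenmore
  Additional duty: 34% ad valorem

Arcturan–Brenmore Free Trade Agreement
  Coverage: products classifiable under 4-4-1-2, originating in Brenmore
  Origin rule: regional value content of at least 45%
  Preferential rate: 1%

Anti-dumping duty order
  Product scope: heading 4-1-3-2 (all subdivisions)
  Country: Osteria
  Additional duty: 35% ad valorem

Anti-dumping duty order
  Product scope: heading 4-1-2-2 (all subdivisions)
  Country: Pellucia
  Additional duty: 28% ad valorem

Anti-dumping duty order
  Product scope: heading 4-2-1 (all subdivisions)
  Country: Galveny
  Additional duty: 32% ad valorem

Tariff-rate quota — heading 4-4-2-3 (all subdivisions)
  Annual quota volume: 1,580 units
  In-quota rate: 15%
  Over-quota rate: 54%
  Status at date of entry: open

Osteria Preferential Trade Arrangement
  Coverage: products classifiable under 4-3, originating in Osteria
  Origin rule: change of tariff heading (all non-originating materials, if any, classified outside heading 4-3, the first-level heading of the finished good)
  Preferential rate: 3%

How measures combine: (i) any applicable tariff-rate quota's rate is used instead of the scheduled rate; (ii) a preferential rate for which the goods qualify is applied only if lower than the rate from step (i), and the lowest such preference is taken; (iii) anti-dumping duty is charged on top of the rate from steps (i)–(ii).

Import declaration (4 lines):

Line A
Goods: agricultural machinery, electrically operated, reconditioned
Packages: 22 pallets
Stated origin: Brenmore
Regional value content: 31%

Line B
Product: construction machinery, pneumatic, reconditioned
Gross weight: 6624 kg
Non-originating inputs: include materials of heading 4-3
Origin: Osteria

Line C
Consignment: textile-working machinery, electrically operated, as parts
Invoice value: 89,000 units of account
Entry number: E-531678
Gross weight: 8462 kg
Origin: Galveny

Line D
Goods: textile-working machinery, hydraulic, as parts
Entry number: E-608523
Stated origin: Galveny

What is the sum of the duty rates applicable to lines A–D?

Line A: agricultural → 4-4; electrically operated → 4-4-1; reconditioned → 4-4-1-2. Scheduled 12%. Brenmore agreement on 4-4-1-2: RVC < 45%. → 12%.
Line B: construction → 4-3; pneumatic → 4-3-2; reconditioned → 4-3-2-2. Scheduled 2%. Osteria agreement on 4-3: CTH not met. → 2%.
Line C: textile-working → 4-1; electrically operated → 4-1-2; as parts → 4-1-2-2. Scheduled 12%. No special measure applies. → 12%.
Line D: textile-working → 4-1; hydraulic → 4-1-1; as parts → 4-1-1-1. Scheduled 2%. No special measure applies. → 2%.
Sum: 12% + 2% + 12% + 2% = 28%.

28%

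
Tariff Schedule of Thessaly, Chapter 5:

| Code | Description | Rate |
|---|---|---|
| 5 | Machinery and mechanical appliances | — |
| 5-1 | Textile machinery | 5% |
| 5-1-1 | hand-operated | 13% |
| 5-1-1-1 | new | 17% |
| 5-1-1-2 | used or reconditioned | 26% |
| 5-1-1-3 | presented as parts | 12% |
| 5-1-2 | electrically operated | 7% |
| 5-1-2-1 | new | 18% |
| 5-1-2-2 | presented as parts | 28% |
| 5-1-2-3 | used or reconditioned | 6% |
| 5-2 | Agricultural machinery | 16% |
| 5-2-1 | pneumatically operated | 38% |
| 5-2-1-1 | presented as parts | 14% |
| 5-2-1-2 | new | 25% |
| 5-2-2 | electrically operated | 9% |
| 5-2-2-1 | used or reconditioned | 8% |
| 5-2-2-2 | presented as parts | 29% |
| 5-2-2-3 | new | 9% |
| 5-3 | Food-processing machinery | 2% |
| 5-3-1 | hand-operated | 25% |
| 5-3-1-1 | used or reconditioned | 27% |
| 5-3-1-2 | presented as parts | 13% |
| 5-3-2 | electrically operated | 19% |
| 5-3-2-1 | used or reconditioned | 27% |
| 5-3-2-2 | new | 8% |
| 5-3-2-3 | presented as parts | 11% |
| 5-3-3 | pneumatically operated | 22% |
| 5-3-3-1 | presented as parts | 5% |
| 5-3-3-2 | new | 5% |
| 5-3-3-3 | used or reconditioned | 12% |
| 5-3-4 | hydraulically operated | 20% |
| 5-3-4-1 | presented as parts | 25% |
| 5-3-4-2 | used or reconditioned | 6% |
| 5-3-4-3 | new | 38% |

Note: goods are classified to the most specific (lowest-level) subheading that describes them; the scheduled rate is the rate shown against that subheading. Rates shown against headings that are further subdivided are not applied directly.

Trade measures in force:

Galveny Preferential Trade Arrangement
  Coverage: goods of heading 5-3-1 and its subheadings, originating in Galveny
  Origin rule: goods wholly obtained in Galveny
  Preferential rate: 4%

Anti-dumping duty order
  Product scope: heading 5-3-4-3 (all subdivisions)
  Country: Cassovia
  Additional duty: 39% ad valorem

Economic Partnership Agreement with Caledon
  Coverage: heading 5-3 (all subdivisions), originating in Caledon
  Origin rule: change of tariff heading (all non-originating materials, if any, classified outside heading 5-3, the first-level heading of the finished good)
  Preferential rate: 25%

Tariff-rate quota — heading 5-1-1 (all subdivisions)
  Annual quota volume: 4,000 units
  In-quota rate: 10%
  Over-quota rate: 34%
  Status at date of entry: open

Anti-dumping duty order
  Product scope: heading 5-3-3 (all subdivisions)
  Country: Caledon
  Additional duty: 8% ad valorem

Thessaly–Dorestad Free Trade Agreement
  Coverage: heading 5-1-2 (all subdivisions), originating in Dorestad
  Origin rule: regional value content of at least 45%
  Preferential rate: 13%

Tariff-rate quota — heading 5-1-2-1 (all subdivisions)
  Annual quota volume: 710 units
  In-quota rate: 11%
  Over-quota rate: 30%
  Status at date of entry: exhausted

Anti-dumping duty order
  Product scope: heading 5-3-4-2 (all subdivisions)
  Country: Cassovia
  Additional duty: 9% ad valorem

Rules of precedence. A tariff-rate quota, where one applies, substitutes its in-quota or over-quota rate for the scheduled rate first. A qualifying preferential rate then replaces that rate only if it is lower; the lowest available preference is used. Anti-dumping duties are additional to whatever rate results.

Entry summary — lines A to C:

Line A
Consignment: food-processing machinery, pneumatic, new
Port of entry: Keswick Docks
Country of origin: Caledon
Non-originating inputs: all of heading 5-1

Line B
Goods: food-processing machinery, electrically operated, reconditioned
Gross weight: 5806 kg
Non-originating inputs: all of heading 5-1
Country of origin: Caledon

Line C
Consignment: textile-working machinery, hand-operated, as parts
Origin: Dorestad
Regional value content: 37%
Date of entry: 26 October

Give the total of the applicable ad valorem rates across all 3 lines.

Line A: food-processing → 5-3; pneumatic → 5-3-3; new → 5-3-3-2. Scheduled 5%. Caledon agreement on 5-3: CTH met → 25% available; preference 25% not lower than 5% → no reduction; anti-dumping (Caledon, 5-3-3): +8%; total 5% + 8% = 13%. → 13%.
Line B: food-processing → 5-3; electrically operated → 5-3-2; reconditioned → 5-3-2-1. Scheduled 27%. Caledon agreement on 5-3: CTH met → 25% available; preferential 25%. → 25%.
Line C: textile-working → 5-1; hand-operated → 5-1-1; as parts → 5-1-1-3. Scheduled 12%. quota on 5-1-1 open → in-quota 10%; Dorestad agreement on 5-1-2: 5-1-1-3 not covered. → 10%.
Sum: 13% + 25% + 10% = 48%.

48%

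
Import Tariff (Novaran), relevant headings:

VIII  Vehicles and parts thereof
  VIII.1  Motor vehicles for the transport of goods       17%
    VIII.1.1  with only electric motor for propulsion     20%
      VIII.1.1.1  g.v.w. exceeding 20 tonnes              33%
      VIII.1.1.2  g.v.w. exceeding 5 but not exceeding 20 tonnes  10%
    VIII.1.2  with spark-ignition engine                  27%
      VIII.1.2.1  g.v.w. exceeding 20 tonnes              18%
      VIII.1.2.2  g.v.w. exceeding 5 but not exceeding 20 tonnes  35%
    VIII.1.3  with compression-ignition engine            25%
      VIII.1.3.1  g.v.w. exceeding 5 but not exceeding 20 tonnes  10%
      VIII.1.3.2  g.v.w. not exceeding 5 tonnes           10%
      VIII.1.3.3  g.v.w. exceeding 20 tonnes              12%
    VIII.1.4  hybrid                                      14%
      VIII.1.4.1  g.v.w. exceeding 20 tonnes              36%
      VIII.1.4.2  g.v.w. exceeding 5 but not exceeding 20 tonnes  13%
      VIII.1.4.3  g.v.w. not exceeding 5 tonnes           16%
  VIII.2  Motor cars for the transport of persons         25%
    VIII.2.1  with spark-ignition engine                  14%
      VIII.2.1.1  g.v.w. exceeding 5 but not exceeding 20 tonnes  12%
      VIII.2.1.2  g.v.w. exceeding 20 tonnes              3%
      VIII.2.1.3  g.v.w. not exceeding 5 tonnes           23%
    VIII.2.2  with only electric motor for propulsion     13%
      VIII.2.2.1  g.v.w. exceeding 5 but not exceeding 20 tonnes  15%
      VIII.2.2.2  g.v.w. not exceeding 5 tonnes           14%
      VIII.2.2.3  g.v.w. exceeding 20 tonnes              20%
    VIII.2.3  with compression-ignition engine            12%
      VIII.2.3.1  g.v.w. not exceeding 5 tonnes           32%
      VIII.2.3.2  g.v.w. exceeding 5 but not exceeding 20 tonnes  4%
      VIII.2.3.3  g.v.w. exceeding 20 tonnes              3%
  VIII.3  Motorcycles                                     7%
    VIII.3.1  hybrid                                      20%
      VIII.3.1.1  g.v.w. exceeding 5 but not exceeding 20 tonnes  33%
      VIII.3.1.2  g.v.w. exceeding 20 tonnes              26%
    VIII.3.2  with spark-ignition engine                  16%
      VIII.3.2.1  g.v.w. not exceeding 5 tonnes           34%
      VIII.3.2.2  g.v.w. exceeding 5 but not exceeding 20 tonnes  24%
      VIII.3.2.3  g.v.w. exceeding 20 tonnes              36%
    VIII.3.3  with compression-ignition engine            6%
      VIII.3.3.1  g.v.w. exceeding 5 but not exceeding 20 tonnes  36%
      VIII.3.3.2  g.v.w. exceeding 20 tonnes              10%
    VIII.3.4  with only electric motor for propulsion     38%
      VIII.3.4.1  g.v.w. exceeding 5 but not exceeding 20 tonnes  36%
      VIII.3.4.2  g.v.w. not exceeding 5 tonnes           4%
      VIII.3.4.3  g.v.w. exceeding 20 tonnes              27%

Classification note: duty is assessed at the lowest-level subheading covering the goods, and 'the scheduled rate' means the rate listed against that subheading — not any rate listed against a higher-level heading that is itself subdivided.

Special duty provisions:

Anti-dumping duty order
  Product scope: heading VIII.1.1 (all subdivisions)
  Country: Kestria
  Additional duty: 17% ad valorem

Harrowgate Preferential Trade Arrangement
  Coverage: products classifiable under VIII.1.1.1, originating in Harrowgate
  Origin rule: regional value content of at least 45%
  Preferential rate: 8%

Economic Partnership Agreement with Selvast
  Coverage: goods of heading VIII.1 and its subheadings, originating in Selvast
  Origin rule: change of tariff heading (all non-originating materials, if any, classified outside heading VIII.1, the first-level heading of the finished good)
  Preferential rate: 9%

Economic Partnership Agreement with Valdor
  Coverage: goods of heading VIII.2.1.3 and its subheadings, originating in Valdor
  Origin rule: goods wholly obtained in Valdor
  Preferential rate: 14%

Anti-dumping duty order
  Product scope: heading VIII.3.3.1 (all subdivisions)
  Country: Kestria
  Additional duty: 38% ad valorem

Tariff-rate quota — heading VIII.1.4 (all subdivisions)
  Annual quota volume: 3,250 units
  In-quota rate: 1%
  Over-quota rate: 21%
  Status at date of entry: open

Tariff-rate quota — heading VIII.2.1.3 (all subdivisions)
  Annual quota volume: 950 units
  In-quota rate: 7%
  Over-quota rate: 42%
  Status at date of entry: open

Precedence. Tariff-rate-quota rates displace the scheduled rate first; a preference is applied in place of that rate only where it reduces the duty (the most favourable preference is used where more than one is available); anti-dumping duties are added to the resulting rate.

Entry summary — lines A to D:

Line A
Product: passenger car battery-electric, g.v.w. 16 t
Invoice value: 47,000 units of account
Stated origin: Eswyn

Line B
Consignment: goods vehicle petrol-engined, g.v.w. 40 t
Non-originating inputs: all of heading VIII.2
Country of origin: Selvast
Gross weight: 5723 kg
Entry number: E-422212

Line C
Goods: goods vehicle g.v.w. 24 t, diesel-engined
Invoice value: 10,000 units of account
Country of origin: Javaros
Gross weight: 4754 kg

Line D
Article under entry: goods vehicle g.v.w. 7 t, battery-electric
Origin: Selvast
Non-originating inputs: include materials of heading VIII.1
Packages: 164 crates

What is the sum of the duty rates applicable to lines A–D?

46%

Line A: passenger car → VIII.2; battery-electric → VIII.2.2; g.v.w. 16 t → VIII.2.2.1. Scheduled 15%. No special measure applies. → 15%.
Line B: goods vehicle → VIII.1; petrol-engined → VIII.1.2; g.v.w. 40 t → VIII.1.2.1. Scheduled 18%. Selvast agreement on VIII.1: CTH met → 9% available; preferential 9%. → 9%.
Line C: goods vehicle → VIII.1; diesel-engined → VIII.1.3; g.v.w. 24 t → VIII.1.3.3. Scheduled 12%. No special measure applies. → 12%.
Line D: goods vehicle → VIII.1; battery-electric → VIII.1.1; g.v.w. 7 t → VIII.1.1.2. Scheduled 10%. Selvast agreement on VIII.1: CTH not met. → 10%.
Sum: 15% + 9% + 12% + 10% = 46%.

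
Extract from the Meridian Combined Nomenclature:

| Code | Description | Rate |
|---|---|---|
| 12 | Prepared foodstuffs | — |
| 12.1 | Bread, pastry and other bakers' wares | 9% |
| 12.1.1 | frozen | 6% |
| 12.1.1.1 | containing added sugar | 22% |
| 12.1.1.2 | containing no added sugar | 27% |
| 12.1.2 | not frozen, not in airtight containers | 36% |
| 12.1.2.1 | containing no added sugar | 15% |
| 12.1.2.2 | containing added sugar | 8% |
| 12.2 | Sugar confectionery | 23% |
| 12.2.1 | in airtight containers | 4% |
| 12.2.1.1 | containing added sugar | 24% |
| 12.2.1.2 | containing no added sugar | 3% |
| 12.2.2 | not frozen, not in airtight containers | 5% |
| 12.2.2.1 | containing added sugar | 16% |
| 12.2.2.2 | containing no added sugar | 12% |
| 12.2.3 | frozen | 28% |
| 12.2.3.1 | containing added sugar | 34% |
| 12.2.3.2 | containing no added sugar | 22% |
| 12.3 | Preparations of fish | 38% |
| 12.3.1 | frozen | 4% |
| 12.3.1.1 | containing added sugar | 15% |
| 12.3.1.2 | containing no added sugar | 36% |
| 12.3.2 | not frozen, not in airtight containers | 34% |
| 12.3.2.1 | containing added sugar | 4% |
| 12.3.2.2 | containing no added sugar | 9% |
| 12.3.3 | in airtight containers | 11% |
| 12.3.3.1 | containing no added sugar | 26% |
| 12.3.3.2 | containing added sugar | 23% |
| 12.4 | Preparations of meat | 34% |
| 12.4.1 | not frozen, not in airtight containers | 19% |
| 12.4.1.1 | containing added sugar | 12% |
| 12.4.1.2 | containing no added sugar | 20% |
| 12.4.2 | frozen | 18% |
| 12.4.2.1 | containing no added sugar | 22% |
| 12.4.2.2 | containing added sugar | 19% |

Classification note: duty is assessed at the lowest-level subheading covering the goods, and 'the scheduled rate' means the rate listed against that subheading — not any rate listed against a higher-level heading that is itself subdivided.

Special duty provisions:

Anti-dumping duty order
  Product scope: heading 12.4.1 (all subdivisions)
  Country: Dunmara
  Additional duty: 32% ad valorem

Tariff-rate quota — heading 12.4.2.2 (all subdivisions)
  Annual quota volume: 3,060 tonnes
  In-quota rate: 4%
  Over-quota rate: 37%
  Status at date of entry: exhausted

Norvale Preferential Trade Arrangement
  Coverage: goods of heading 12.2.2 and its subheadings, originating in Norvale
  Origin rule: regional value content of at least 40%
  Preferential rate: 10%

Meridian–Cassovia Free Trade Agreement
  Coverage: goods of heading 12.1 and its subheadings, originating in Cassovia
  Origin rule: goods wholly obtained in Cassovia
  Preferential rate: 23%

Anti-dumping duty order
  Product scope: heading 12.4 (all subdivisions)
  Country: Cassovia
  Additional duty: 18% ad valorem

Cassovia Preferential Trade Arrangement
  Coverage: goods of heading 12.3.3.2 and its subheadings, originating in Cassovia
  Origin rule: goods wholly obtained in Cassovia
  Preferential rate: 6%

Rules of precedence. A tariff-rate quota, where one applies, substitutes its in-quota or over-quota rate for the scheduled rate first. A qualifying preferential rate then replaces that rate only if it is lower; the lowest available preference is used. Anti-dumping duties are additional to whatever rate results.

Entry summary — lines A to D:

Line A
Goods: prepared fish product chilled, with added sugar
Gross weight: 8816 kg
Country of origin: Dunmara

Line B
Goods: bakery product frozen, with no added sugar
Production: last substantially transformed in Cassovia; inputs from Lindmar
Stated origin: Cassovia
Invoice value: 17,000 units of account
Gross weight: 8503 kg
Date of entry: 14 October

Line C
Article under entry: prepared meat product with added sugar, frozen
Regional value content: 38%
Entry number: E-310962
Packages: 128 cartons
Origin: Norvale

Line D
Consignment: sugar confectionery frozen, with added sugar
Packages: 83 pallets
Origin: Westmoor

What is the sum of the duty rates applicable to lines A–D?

102%

Line A: prepared fish product → 12.3; chilled → 12.3.2; with added sugar → 12.3.2.1. Scheduled 4%. No special measure applies. → 4%.
Line B: bakery product → 12.1; frozen → 12.1.1; with no added sugar → 12.1.1.2. Scheduled 27%. Cassovia agreement on 12.1: not wholly obtained; Cassovia agreement on 12.3.3.2: 12.1.1.2 not covered. → 27%.
Line C: prepared meat product → 12.4; frozen → 12.4.2; with added sugar → 12.4.2.2. Scheduled 19%. quota on 12.4.2.2 exhausted → over-quota 37%; Norvale agreement on 12.2.2: 12.4.2.2 not covered. → 37%.
Line D: sugar confectionery → 12.2; frozen → 12.2.3; with added sugar → 12.2.3.1. Scheduled 34%. No special measure applies. → 34%.
Sum: 4% + 27% + 37% + 34% = 102%.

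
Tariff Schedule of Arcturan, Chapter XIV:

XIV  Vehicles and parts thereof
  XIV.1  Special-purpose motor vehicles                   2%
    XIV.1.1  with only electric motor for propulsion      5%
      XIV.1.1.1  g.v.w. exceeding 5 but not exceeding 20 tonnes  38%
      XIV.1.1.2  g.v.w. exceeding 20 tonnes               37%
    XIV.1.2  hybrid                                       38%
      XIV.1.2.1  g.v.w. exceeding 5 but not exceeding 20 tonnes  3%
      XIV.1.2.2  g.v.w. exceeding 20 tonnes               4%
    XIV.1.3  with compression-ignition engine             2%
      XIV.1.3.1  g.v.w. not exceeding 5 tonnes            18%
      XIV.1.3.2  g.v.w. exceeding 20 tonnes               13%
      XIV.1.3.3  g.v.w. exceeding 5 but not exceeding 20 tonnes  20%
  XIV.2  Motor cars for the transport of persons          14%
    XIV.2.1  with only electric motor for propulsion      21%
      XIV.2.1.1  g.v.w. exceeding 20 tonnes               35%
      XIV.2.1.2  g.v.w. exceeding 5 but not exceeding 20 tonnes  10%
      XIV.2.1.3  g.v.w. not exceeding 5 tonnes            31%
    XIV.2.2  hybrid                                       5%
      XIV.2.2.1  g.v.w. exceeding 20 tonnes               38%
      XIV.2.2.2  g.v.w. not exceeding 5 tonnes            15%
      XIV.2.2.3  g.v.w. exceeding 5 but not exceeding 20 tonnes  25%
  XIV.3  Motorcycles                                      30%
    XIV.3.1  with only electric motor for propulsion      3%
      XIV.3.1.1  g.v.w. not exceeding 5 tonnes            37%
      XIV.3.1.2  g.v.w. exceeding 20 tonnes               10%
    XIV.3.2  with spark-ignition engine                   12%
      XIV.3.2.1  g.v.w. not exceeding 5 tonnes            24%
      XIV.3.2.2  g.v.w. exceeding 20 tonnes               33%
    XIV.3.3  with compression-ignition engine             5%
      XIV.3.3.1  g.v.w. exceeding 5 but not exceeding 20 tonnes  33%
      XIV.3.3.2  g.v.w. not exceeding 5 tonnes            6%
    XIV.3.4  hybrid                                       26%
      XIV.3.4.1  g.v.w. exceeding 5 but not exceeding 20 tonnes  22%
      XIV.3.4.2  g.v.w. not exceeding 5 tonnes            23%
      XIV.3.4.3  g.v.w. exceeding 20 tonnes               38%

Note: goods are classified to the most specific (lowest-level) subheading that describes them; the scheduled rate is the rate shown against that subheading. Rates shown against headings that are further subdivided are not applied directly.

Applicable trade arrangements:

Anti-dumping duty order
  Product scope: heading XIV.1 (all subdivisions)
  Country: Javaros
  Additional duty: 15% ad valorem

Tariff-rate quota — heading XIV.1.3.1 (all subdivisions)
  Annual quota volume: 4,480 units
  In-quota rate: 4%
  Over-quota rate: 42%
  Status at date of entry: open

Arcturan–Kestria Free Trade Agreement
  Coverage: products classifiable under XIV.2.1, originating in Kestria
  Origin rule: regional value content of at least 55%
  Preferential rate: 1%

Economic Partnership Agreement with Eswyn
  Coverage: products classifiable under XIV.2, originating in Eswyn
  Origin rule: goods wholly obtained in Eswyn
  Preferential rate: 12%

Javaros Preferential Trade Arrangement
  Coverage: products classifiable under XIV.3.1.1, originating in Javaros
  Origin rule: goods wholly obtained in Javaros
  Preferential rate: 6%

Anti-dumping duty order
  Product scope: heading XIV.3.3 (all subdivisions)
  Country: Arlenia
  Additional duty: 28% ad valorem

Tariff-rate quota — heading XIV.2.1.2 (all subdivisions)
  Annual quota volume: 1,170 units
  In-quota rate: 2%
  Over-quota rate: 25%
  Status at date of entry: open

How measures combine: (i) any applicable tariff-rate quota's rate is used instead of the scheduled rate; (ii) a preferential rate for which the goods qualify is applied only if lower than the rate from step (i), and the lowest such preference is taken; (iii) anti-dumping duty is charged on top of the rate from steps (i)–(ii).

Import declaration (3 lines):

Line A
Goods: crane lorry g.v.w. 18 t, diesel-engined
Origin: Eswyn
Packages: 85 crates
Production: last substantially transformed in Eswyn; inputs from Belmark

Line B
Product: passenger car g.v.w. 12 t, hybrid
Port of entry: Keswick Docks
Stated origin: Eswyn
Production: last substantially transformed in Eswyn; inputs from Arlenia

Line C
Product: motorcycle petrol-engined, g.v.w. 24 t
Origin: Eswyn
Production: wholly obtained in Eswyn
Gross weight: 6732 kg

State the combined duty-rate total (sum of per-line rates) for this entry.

Line A: crane lorry → XIV.1; diesel-engined → XIV.1.3; g.v.w. 18 t → XIV.1.3.3. Scheduled 20%. Eswyn agreement on XIV.2: XIV.1.3.3 not covered. → 20%.
Line B: passenger car → XIV.2; hybrid → XIV.2.2; g.v.w. 12 t → XIV.2.2.3. Scheduled 25%. Eswyn agreement on XIV.2: not wholly obtained. → 25%.
Line C: motorcycle → XIV.3; petrol-engined → XIV.3.2; g.v.w. 24 t → XIV.3.2.2. Scheduled 33%. Eswyn agreement on XIV.2: XIV.3.2.2 not covered. → 33%.
Sum: 20% + 25% + 33% = 78%.

78%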